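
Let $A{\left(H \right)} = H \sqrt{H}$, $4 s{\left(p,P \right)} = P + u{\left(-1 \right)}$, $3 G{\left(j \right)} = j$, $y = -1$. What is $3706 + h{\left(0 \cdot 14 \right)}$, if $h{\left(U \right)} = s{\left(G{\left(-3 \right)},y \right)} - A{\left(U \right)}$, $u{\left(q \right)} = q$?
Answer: $\frac{7411}{2} \approx 3705.5$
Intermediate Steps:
$G{\left(j \right)} = \frac{j}{3}$
$s{\left(p,P \right)} = - \frac{1}{4} + \frac{P}{4}$ ($s{\left(p,P \right)} = \frac{P - 1}{4} = \frac{-1 + P}{4} = - \frac{1}{4} + \frac{P}{4}$)
$A{\left(H \right)} = H^{\frac{3}{2}}$
$h{\left(U \right)} = - \frac{1}{2} - U^{\frac{3}{2}}$ ($h{\left(U \right)} = \left(- \frac{1}{4} + \frac{1}{4} \left(-1\right)\right) - U^{\frac{3}{2}} = \left(- \frac{1}{4} - \frac{1}{4}\right) - U^{\frac{3}{2}} = - \frac{1}{2} - U^{\frac{3}{2}}$)
$3706 + h{\left(0 \cdot 14 \right)} = 3706 - \left(\frac{1}{2} + \left(0 \cdot 14\right)^{\frac{3}{2}}\right) = 3706 - \left(\frac{1}{2} + 0^{\frac{3}{2}}\right) = 3706 - \frac{1}{2} = \frac{7411}{2}$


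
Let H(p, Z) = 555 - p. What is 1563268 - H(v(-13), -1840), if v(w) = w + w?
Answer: 1562687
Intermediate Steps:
v(w) = 2*w
1563268 - H(v(-13), -1840) = 1563268 - (555 - 2*(-13)) = 1563268 - (555 - 1*(-26)) = 1563268 - (555 + 26) = 1563268 - 1*581 = 1563268 - 581 = 1562687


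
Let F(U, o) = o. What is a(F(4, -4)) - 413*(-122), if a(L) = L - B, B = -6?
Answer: 50388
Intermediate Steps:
a(L) = 6 + L (a(L) = L - 1*(-6) = L + 6 = 6 + L)
a(F(4, -4)) - 413*(-122) = (6 - 4) - 413*(-122) = 2 + 50386 = 50388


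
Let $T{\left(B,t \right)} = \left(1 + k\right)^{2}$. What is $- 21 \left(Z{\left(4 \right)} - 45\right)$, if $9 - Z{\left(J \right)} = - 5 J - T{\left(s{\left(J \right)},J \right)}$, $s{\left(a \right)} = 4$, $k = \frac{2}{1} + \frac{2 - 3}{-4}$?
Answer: $\frac{1827}{16} \approx 114.19$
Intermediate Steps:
$k = \frac{9}{4}$ ($k = 2 \cdot 1 + \left(2 - 3\right) \left(- \frac{1}{4}\right) = 2 - - \frac{1}{4} = 2 + \frac{1}{4} = \frac{9}{4} \approx 2.25$)
$T{\left(B,t \right)} = \frac{169}{16}$ ($T{\left(B,t \right)} = \left(1 + \frac{9}{4}\right)^{2} = \left(\frac{13}{4}\right)^{2} = \frac{169}{16}$)
$Z{\left(J \right)} = \frac{313}{16} + 5 J$ ($Z{\left(J \right)} = 9 - \left(- 5 J - \frac{169}{16}\right) = 9 - \left(- \frac{169}{16} - 5 J\right) = 9 + \left(\frac{169}{16} + 5 J\right) = \frac{313}{16} + 5 J$)
$- 21 \left(Z{\left(4 \right)} - 45\right) = - 21 \left(\left(\frac{313}{16} + 5 \cdot 4\right) - 45\right) = - 21 \left(\left(\frac{313}{16} + 20\right) - 45\right) = - 21 \left(\frac{633}{16} - 45\right) = \left(-21\right) \left(- \frac{87}{16}\right) = \frac{1827}{16}$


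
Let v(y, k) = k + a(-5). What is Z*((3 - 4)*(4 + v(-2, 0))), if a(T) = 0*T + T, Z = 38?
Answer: 38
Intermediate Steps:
a(T) = T (a(T) = 0 + T = T)
v(y, k) = -5 + k (v(y, k) = k - 5 = -5 + k)
Z*((3 - 4)*(4 + v(-2, 0))) = 38*((3 - 4)*(4 + (-5 + 0))) = 38*(-(4 - 5)) = 38*(-1*(-1)) = 38*1 = 38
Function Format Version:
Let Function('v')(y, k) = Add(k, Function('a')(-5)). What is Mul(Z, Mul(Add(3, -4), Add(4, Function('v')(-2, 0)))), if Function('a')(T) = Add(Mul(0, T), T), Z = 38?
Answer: 38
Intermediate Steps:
Function('a')(T) = T (Function('a')(T) = Add(0, T) = T)
Function('v')(y, k) = Add(-5, k) (Function('v')(y, k) = Add(k, -5) = Add(-5, k))
Mul(Z, Mul(Add(3, -4), Add(4, Function('v')(-2, 0)))) = Mul(38, Mul(Add(3, -4), Add(4, Add(-5, 0)))) = Mul(38, Mul(-1, Add(4, -5))) = Mul(38, Mul(-1, -1)) = Mul(38, 1) = 38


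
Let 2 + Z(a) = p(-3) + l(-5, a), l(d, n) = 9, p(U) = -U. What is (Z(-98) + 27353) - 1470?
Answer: 25893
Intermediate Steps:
Z(a) = 10 (Z(a) = -2 + (-1*(-3) + 9) = -2 + (3 + 9) = -2 + 12 = 10)
(Z(-98) + 27353) - 1470 = (10 + 27353) - 1470 = 27363 - 1470 = 25893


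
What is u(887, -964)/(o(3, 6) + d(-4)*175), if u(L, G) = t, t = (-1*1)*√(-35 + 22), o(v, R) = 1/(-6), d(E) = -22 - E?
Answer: 6*I*√13/18901 ≈ 0.0011446*I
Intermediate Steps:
o(v, R) = -⅙
t = -I*√13 (t = -√(-13) = -I*√13 ≈ -3.6056*I)
u(L, G) = -I*√13
u(887, -964)/(o(3, 6) + d(-4)*175) = (-I*√13)/(-⅙ + (-22 - 1*(-4))*175) = (-I*√13)/(-⅙ + (-22 + 4)*175) = (-I*√13)/(-⅙ - 18*175) = (-I*√13)/(-⅙ - 3150) = (-I*√13)/(-18901/6) = -I*√13*(-6/18901) = 6*I*√13/18901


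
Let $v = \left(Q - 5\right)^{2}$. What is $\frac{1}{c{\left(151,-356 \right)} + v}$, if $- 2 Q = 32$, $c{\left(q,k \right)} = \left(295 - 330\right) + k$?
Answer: $\frac{1}{50} \approx 0.02$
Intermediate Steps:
$c{\left(q,k \right)} = -35 + k$
$Q = -16$ ($Q = \left(- \frac{1}{2}\right) 32 = -16$)
$v = 441$ ($v = \left(-16 - 5\right)^{2} = \left(-21\right)^{2} = 441$)
$\frac{1}{c{\left(151,-356 \right)} + v} = \frac{1}{\left(-35 - 356\right) + 441} = \frac{1}{-391 + 441} = \frac{1}{50}$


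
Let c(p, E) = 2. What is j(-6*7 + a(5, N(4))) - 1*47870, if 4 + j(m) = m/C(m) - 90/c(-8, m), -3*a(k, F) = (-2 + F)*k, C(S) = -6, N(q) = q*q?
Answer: -431173/9 ≈ -47908.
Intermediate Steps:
N(q) = q**2
a(k, F) = -k*(-2 + F)/3 (a(k, F) = -(-2 + F)*k/3 = -k*(-2 + F)/3)
j(m) = -49 - m/6 (j(m) = -4 + (m/(-6) - 90/2) = -4 + (m*(-1/6) - 90*1/2) = -4 + (-m/6 - 45) = -4 + (-45 - m/6) = -49 - m/6)
j(-6*7 + a(5, N(4))) - 1*47870 = (-49 - (-6*7 + (1/3)*5*(2 - 1*4**2))/6) - 1*47870 = (-49 - (-42 + (1/3)*5*(2 - 1*16))/6) - 47870 = (-49 - (-42 + (1/3)*5*(2 - 16))/6) - 47870 = (-49 - (-42 + (1/3)*5*(-14))/6) - 47870 = (-49 - (-42 - 70/3)/6) - 47870 = (-49 - 1/6*(-196/3)) - 47870 = (-49 + 98/9) - 47870 = -343/9 - 47870 = -431173/9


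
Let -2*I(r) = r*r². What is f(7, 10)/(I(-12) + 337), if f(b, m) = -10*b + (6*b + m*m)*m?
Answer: 1350/1201 ≈ 1.1241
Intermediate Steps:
I(r) = -r³/2 (I(r) = -r*r²/2 = -r³/2)
f(b, m) = -10*b + m*(m² + 6*b) (f(b, m) = -10*b + (6*b + m²)*m = -10*b + (m² + 6*b)*m = -10*b + m*(m² + 6*b))
f(7, 10)/(I(-12) + 337) = (10³ - 10*7 + 6*7*10)/(-½*(-12)³ + 337) = (1000 - 70 + 420)/(-½*(-1728) + 337) = 1350/(864 + 337) = 1350/1201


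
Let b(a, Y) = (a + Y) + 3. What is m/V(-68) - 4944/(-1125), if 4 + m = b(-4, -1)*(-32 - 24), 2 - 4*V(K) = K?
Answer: 27736/2625 ≈ 10.566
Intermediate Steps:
V(K) = ½ - K/4
b(a, Y) = 3 + Y + a (b(a, Y) = (Y + a) + 3 = 3 + Y + a)
m = 108 (m = -4 + (3 - 1 - 4)*(-32 - 24) = -4 - 2*(-56) = -4 + 112 = 108)
m/V(-68) - 4944/(-1125) = 108/(½ - ¼*(-68)) - 4944/(-1125) = 108/(½ + 17) - 4944*(-1/1125) = 108/(35/2) + 1648/375 = 108*(2/35) + 1648/375 = 216/35 + 1648/375 = 27736/2625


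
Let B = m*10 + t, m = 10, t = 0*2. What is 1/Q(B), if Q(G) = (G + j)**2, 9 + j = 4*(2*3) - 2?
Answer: 1/12769 ≈ 7.8315e-5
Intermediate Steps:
t = 0
j = 13 (j = -9 + (4*(2*3) - 2) = -9 + (4*6 - 2) = -9 + (24 - 2) = -9 + 22 = 13)
B = 100 (B = 10*10 + 0 = 100 + 0 = 100)
Q(G) = (13 + G)**2 (Q(G) = (G + 13)**2 = (13 + G)**2)
1/Q(B) = 1/((13 + 100)**2) = 1/(113**2) = 1/12769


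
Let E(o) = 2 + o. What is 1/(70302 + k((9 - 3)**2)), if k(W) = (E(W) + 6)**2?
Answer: 1/72238 ≈ 1.3843e-5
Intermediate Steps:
k(W) = (8 + W)**2 (k(W) = ((2 + W) + 6)**2 = (8 + W)**2)
1/(70302 + k((9 - 3)**2)) = 1/(70302 + (8 + (9 - 3)**2)**2) = 1/(70302 + (8 + 6**2)**2) = 1/(70302 + (8 + 36)**2) = 1/(70302 + 44**2) = 1/(70302 + 1936) = 1/72238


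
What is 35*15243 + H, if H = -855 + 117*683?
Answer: 612561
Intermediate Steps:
H = 79056 (H = -855 + 79911 = 79056)
35*15243 + H = 35*15243 + 79056 = 533505 + 79056 = 612561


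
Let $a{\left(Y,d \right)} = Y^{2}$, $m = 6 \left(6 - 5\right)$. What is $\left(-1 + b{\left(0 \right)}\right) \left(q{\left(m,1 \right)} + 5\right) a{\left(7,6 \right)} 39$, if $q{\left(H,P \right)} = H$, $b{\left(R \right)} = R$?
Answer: $-21021$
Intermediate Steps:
$m = 6$ ($m = 6 \cdot 1 = 6$)
$\left(-1 + b{\left(0 \right)}\right) \left(q{\left(m,1 \right)} + 5\right) a{\left(7,6 \right)} 39 = \left(-1 + 0\right) \left(6 + 5\right) 7^{2} \cdot 39 = \left(-1\right) 11 \cdot 49 \cdot 39 = \left(-11\right) 49 \cdot 39 = \left(-539\right) 39 = -21021$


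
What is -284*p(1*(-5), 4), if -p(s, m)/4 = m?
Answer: 4544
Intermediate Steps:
p(s, m) = -4*m
-284*p(1*(-5), 4) = -(-1136)*4 = -284*(-16) = 4544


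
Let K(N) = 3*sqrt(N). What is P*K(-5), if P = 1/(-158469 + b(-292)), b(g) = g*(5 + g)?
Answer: -3*I*sqrt(5)/74665 ≈ -8.9844e-5*I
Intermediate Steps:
P = -1/74665 (P = 1/(-158469 - 292*(5 - 292)) = 1/(-158469 - 292*(-287)) = 1/(-158469 + 83804) = 1/(-74665) = -1/74665 ≈ -1.3393e-5)
P*K(-5) = -3*sqrt(-5)/74665 = -3*I*sqrt(5)/74665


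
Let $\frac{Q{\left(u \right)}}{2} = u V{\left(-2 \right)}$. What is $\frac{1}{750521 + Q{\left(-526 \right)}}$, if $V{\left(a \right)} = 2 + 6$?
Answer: $\frac{1}{742105} \approx 1.3475 \cdot 10^{-6}$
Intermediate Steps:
$V{\left(a \right)} = 8$
$Q{\left(u \right)} = 16 u$ ($Q{\left(u \right)} = 2 u 8 = 2 \cdot 8 u = 16 u$)
$\frac{1}{750521 + Q{\left(-526 \right)}} = \frac{1}{750521 + 16 \left(-526\right)} = \frac{1}{750521 - 8416} = \frac{1}{742105}$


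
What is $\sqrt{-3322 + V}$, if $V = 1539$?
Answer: $i \sqrt{1783} \approx 42.226 i$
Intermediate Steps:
$\sqrt{-3322 + V} = \sqrt{-3322 + 1539} = \sqrt{-1783} = i \sqrt{1783}$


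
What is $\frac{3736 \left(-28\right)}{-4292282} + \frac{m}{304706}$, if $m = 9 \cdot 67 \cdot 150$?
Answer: $\frac{105027898037}{326971019773} \approx 0.32121$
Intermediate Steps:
$m = 90450$ ($m = 603 \cdot 150 = 90450$)
$\frac{3736 \left(-28\right)}{-4292282} + \frac{m}{304706} = \frac{3736 \left(-28\right)}{-4292282} + \frac{90450}{304706} = \left(-104608\right) \left(- \frac{1}{4292282}\right) + 90450 \cdot \frac{1}{304706} = \frac{52304}{2146141} + \frac{45225}{152353} = \frac{105027898037}{326971019773}$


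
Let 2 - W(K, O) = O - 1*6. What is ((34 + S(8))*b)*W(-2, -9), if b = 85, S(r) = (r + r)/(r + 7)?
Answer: 152014/3 ≈ 50671.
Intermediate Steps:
W(K, O) = 8 - O (W(K, O) = 2 - (O - 1*6) = 2 - (O - 6) = 2 - (-6 + O) = 2 + (6 - O) = 8 - O)
S(r) = 2*r/(7 + r) (S(r) = (2*r)/(7 + r) = 2*r/(7 + r))
((34 + S(8))*b)*W(-2, -9) = ((34 + 2*8/(7 + 8))*85)*(8 - 1*(-9)) = ((34 + 2*8/15)*85)*(8 + 9) = ((34 + 2*8*(1/15))*85)*17 = ((34 + 16/15)*85)*17 = ((526/15)*85)*17 = (8942/3)*17 = 152014/3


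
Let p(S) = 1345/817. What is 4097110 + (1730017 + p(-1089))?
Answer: 4760764104/817 ≈ 5.8271e+6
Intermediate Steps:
p(S) = 1345/817 (p(S) = 1345*(1/817) = 1345/817)
4097110 + (1730017 + p(-1089)) = 4097110 + (1730017 + 1345/817) = 4097110 + 1413425234/817 = 4760764104/817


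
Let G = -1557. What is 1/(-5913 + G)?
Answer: -1/7470 ≈ -0.00013387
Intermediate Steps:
1/(-5913 + G) = 1/(-5913 - 1557) = 1/(-7470) = -1/7470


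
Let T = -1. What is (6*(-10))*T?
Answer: 60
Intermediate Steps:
(6*(-10))*T = (6*(-10))*(-1) = -60*(-1) = 60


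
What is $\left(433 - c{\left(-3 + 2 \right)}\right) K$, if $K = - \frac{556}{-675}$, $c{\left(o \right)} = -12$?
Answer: $\frac{49484}{135} \approx 366.55$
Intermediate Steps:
$K = \frac{556}{675}$ ($K = \left(-556\right) \left(- \frac{1}{675}\right) = \frac{556}{675} \approx 0.8237$)
$\left(433 - c{\left(-3 + 2 \right)}\right) K = \left(433 - -12\right) \frac{556}{675} = \left(433 + 12\right) \frac{556}{675} = 445 \cdot \frac{556}{675} = \frac{49484}{135}$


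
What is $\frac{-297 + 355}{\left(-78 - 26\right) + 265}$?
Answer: $\frac{58}{161} \approx 0.36025$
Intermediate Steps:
$\frac{-297 + 355}{\left(-78 - 26\right) + 265} = \frac{58}{-104 + 265} = \frac{58}{161}$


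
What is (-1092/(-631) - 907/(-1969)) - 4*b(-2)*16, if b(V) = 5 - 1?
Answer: -315341919/1242439 ≈ -253.81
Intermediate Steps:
b(V) = 4
(-1092/(-631) - 907/(-1969)) - 4*b(-2)*16 = (-1092/(-631) - 907/(-1969)) - 4*4*16 = (-1092*(-1/631) - 907*(-1/1969)) - 16*16 = (1092/631 + 907/1969) - 256 = 2722465/1242439 - 256 = -315341919/1242439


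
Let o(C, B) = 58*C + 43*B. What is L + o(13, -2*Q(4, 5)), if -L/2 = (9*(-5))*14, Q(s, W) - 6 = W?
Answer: 1068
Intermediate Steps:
Q(s, W) = 6 + W
o(C, B) = 43*B + 58*C
L = 1260 (L = -2*9*(-5)*14 = -(-90)*14 = -2*(-630) = 1260)
L + o(13, -2*Q(4, 5)) = 1260 + (43*(-2*(6 + 5)) + 58*13) = 1260 + (43*(-2*11) + 754) = 1260 + (43*(-22) + 754) = 1260 + (-946 + 754) = 1260 - 192 = 1068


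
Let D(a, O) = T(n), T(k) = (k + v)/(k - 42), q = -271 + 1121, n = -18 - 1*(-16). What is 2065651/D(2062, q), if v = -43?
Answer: 90888644/45 ≈ 2.0197e+6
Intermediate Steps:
n = -2 (n = -18 + 16 = -2)
q = 850
T(k) = (-43 + k)/(-42 + k) (T(k) = (k - 43)/(k - 42) = (-43 + k)/(-42 + k))
D(a, O) = 45/44 (D(a, O) = (-43 - 2)/(-42 - 2) = -45/(-44) = -1/44*(-45) = 45/44)
2065651/D(2062, q) = 2065651/(45/44) = 2065651*(44/45) = 90888644/45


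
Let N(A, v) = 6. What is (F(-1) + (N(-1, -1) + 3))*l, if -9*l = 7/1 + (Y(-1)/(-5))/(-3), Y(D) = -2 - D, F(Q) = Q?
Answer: -832/135 ≈ -6.1630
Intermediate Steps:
l = -104/135 (l = -(7/1 + ((-2 - 1*(-1))/(-5))/(-3))/9 = -(7*1 + ((-2 + 1)*(-⅕))*(-⅓))/9 = -(7 - 1*(-⅕)*(-⅓))/9 = -(7 + (⅕)*(-⅓))/9 = -(7 - 1/15)/9 = -⅑*104/15 = -104/135 ≈ -0.77037)
(F(-1) + (N(-1, -1) + 3))*l = (-1 + (6 + 3))*(-104/135) = (-1 + 9)*(-104/135) = 8*(-104/135) = -832/135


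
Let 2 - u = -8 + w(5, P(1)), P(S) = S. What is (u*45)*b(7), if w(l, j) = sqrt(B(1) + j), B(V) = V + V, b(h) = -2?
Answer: -900 + 90*sqrt(3) ≈ -744.12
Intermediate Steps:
B(V) = 2*V
w(l, j) = sqrt(2 + j) (w(l, j) = sqrt(2*1 + j) = sqrt(2 + j))
u = 10 - sqrt(3) (u = 2 - (-8 + sqrt(2 + 1)) = 2 - (-8 + sqrt(3)) = 2 + (8 - sqrt(3)) = 10 - sqrt(3) ≈ 8.2679)
(u*45)*b(7) = ((10 - sqrt(3))*45)*(-2) = (450 - 45*sqrt(3))*(-2) = -900 + 90*sqrt(3)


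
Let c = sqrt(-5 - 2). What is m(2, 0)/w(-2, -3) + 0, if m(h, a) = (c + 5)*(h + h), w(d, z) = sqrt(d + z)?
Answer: 4*sqrt(35)/5 - 4*I*sqrt(5) ≈ 4.7329 - 8.9443*I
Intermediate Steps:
c = I*sqrt(7) (c = sqrt(-7) = I*sqrt(7) ≈ 2.6458*I)
m(h, a) = 2*h*(5 + I*sqrt(7)) (m(h, a) = (I*sqrt(7) + 5)*(h + h) = (5 + I*sqrt(7))*(2*h) = 2*h*(5 + I*sqrt(7)))
m(2, 0)/w(-2, -3) + 0 = (2*2*(5 + I*sqrt(7)))/(sqrt(-2 - 3)) + 0 = (20 + 4*I*sqrt(7))/(sqrt(-5)) + 0 = (20 + 4*I*sqrt(7))/((I*sqrt(5))) + 0 = (-I*sqrt(5)/5)*(20 + 4*I*sqrt(7)) + 0 = -I*sqrt(5)*(20 + 4*I*sqrt(7))/5 + 0 = -I*sqrt(5)*(20 + 4*I*sqrt(7))/5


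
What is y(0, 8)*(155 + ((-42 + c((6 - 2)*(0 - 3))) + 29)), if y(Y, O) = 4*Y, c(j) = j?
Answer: 0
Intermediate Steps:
y(0, 8)*(155 + ((-42 + c((6 - 2)*(0 - 3))) + 29)) = (4*0)*(155 + ((-42 + (6 - 2)*(0 - 3)) + 29)) = 0*(155 + ((-42 + 4*(-3)) + 29)) = 0*(155 + ((-42 - 12) + 29)) = 0*(155 + (-54 + 29)) = 0*(155 - 25) = 0*130 = 0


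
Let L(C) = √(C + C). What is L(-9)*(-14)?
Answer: -42*I*√2 ≈ -59.397*I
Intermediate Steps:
L(C) = √2*√C (L(C) = √(2*C) = √2*√C)
L(-9)*(-14) = (√2*√(-9))*(-14) = (√2*(3*I))*(-14) = (3*I*√2)*(-14) = -42*I*√2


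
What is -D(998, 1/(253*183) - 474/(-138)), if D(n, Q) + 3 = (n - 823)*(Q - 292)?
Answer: 2338187897/46299 ≈ 50502.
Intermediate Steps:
D(n, Q) = -3 + (-823 + n)*(-292 + Q) (D(n, Q) = -3 + (n - 823)*(Q - 292) = -3 + (-823 + n)*(-292 + Q))
-D(998, 1/(253*183) - 474/(-138)) = -(240313 - 823*(1/(253*183) - 474/(-138)) - 292*998 + (1/(253*183) - 474/(-138))*998) = -(240313 - 823*((1/253)*(1/183) - 474*(-1/138)) - 291416 + ((1/253)*(1/183) - 474*(-1/138))*998) = -(240313 - 823*(1/46299 + 79/23) - 291416 + (1/46299 + 79/23)*998) = -(240313 - 823*159028/46299 - 291416 + (159028/46299)*998) = -(240313 - 130880044/46299 - 291416 + 158709944/46299) = -1*(-2338187897/46299) = 2338187897/46299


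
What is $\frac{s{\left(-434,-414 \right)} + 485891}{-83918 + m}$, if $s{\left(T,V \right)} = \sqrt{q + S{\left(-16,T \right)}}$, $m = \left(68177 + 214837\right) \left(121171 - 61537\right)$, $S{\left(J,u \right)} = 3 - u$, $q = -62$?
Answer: $\frac{485891}{16877172958} + \frac{5 \sqrt{15}}{16877172958} \approx 2.8791 \cdot 10^{-5}$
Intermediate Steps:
$m = 16877256876$ ($m = 283014 \cdot 59634 = 16877256876$)
$s{\left(T,V \right)} = \sqrt{-59 - T}$ ($s{\left(T,V \right)} = \sqrt{-62 - \left(-3 + T\right)} = \sqrt{-59 - T}$)
$\frac{s{\left(-434,-414 \right)} + 485891}{-83918 + m} = \frac{\sqrt{-59 - -434} + 485891}{-83918 + 16877256876} = \frac{\sqrt{-59 + 434} + 485891}{16877172958} = \left(\sqrt{375} + 485891\right) \frac{1}{16877172958} = \left(5 \sqrt{15} + 485891\right) \frac{1}{16877172958} = \left(485891 + 5 \sqrt{15}\right) \frac{1}{16877172958} = \frac{485891}{16877172958} + \frac{5 \sqrt{15}}{16877172958}$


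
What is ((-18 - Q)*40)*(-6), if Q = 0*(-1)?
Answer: 4320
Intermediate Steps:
Q = 0
((-18 - Q)*40)*(-6) = ((-18 - 1*0)*40)*(-6) = ((-18 + 0)*40)*(-6) = -18*40*(-6) = -720*(-6) = 4320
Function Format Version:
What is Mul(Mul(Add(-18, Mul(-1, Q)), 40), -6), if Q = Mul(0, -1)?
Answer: 4320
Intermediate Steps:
Q = 0
Mul(Mul(Add(-18, Mul(-1, Q)), 40), -6) = Mul(Mul(Add(-18, Mul(-1, 0)), 40), -6) = Mul(Mul(Add(-18, 0), 40), -6) = Mul(Mul(-18, 40), -6) = Mul(-720, -6) = 4320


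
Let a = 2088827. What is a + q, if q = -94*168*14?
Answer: 1867739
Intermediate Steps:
q = -221088 (q = -15792*14 = -221088)
a + q = 2088827 - 221088 = 1867739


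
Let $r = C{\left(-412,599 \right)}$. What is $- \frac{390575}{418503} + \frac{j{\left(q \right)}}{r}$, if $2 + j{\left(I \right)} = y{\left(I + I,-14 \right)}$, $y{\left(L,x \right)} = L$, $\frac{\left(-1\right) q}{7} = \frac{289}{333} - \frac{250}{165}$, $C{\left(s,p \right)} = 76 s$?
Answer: $- \frac{3734013316067}{4000046651964} \approx -0.93349$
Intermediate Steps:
$q = \frac{16597}{3663}$ ($q = - 7 \left(\frac{289}{333} - \frac{250}{165}\right) = - 7 \left(289 \cdot \frac{1}{333} - \frac{50}{33}\right) = - 7 \left(\frac{289}{333} - \frac{50}{33}\right) = \left(-7\right) \left(- \frac{2371}{3663}\right) = \frac{16597}{3663} \approx 4.531$)
$j{\left(I \right)} = -2 + 2 I$ ($j{\left(I \right)} = -2 + \left(I + I\right) = -2 + 2 I$)
$r = -31312$ ($r = 76 \left(-412\right) = -31312$)
$- \frac{390575}{418503} + \frac{j{\left(q \right)}}{r} = - \frac{390575}{418503} + \frac{-2 + 2 \cdot \frac{16597}{3663}}{-31312} = \left(-390575\right) \frac{1}{418503} + \left(-2 + \frac{33194}{3663}\right) \left(- \frac{1}{31312}\right) = - \frac{390575}{418503} + \frac{25868}{3663} \left(- \frac{1}{31312}\right) = - \frac{390575}{418503} - \frac{6467}{28673964} = - \frac{3734013316067}{4000046651964}$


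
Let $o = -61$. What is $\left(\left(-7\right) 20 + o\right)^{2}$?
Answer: $40401$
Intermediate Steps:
$\left(\left(-7\right) 20 + o\right)^{2} = \left(\left(-7\right) 20 - 61\right)^{2} = \left(-140 - 61\right)^{2} = \left(-201\right)^{2} = 40401$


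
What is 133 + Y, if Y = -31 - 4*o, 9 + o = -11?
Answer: 182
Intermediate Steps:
o = -20 (o = -9 - 11 = -20)
Y = 49 (Y = -31 - 4*(-20) = -31 + 80 = 49)
133 + Y = 133 + 49 = 182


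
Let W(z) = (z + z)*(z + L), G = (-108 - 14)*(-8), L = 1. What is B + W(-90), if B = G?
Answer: 16996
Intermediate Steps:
G = 976 (G = -122*(-8) = 976)
B = 976
W(z) = 2*z*(1 + z) (W(z) = (z + z)*(z + 1) = (2*z)*(1 + z) = 2*z*(1 + z))
B + W(-90) = 976 + 2*(-90)*(1 - 90) = 976 + 2*(-90)*(-89) = 976 + 16020 = 16996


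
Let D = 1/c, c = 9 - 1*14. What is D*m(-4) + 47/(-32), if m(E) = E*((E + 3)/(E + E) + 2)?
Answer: 37/160 ≈ 0.23125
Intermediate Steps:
c = -5 (c = 9 - 14 = -5)
D = -⅕ (D = 1/(-5) = -⅕ ≈ -0.20000)
m(E) = E*(2 + (3 + E)/(2*E)) (m(E) = E*((3 + E)/((2*E)) + 2) = E*((3 + E)*(1/(2*E)) + 2) = E*((3 + E)/(2*E) + 2) = E*(2 + (3 + E)/(2*E)))
D*m(-4) + 47/(-32) = -(3/2 + (5/2)*(-4))/5 + 47/(-32) = -(3/2 - 10)/5 + 47*(-1/32) = -⅕*(-17/2) - 47/32 = 17/10 - 47/32 = 37/160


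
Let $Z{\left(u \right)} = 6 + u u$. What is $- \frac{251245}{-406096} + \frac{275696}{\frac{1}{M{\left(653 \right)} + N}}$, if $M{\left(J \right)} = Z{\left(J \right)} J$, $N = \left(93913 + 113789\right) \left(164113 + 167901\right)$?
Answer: $\frac{7751867321434483208813}{406096} \approx 1.9089 \cdot 10^{16}$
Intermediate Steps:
$Z{\left(u \right)} = 6 + u^{2}$
$N = 68959971828$ ($N = 207702 \cdot 332014 = 68959971828$)
$M{\left(J \right)} = J \left(6 + J^{2}\right)$ ($M{\left(J \right)} = \left(6 + J^{2}\right) J = J \left(6 + J^{2}\right)$)
$- \frac{251245}{-406096} + \frac{275696}{\frac{1}{M{\left(653 \right)} + N}} = - \frac{251245}{-406096} + \frac{275696}{\frac{1}{653 \left(6 + 653^{2}\right) + 68959971828}} = \left(-251245\right) \left(- \frac{1}{406096}\right) + \frac{275696}{\frac{1}{653 \left(6 + 426409\right) + 68959971828}} = \frac{251245}{406096} + \frac{275696}{\frac{1}{653 \cdot 426415 + 68959971828}} = \frac{251245}{406096} + \frac{275696}{\frac{1}{278448995 + 68959971828}} = \frac{251245}{406096} + \frac{275696}{\frac{1}{69238420823}} = \frac{251245}{406096} + 275696 \frac{1}{\frac{1}{69238420823}} = \frac{251245}{406096} + 275696 \cdot 69238420823 = \frac{251245}{406096} + 19088755667217808 = \frac{7751867321434483208813}{406096}$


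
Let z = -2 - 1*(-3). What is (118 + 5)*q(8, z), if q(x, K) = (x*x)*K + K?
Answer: 7995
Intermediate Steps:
z = 1 (z = -2 + 3 = 1)
q(x, K) = K + K*x² (q(x, K) = x²*K + K = K*x² + K = K + K*x²)
(118 + 5)*q(8, z) = (118 + 5)*(1*(1 + 8²)) = 123*(1*(1 + 64)) = 123*(1*65) = 123*65 = 7995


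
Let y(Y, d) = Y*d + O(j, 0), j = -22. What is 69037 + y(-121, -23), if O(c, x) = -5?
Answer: 71815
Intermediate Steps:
y(Y, d) = -5 + Y*d (y(Y, d) = Y*d - 5 = -5 + Y*d)
69037 + y(-121, -23) = 69037 + (-5 - 121*(-23)) = 69037 + (-5 + 2783) = 69037 + 2778 = 71815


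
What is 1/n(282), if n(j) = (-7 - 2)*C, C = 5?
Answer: -1/45 ≈ -0.022222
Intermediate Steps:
n(j) = -45 (n(j) = (-7 - 2)*5 = -9*5 = -45)
1/n(282) = 1/(-45) = -1/45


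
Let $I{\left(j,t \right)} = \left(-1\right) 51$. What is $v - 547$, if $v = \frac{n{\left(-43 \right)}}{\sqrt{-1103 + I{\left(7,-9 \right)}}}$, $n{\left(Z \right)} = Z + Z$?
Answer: $-547 + \frac{43 i \sqrt{1154}}{577} \approx -547.0 + 2.5316 i$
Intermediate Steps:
$I{\left(j,t \right)} = -51$
$n{\left(Z \right)} = 2 Z$
$v = \frac{43 i \sqrt{1154}}{577}$ ($v = \frac{2 \left(-43\right)}{\sqrt{-1103 - 51}} = - \frac{86}{\sqrt{-1154}} = - \frac{86}{i \sqrt{1154}} = - 86 \left(- \frac{i \sqrt{1154}}{1154}\right) = \frac{43 i \sqrt{1154}}{577} \approx 2.5316 i$)
$v - 547 = \frac{43 i \sqrt{1154}}{577} - 547 = -547 + \frac{43 i \sqrt{1154}}{577}$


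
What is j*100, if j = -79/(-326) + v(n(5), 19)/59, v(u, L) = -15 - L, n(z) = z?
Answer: -321150/9617 ≈ -33.394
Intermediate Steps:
j = -6423/19234 (j = -79/(-326) + (-15 - 1*19)/59 = -79*(-1/326) + (-15 - 19)*(1/59) = 79/326 - 34*1/59 = 79/326 - 34/59 = -6423/19234 ≈ -0.33394)
j*100 = -6423/19234*100 = -321150/9617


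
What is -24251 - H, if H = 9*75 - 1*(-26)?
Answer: -24952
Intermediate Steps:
H = 701 (H = 675 + 26 = 701)
-24251 - H = -24251 - 1*701 = -24251 - 701 = -24952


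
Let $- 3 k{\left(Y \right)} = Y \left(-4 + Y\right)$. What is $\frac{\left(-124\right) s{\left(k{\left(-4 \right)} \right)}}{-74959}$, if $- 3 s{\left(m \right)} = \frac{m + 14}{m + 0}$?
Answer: $\frac{155}{899508} \approx 0.00017232$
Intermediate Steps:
$k{\left(Y \right)} = - \frac{Y \left(-4 + Y\right)}{3}$
$s{\left(m \right)} = - \frac{14 + m}{3 m}$ ($s{\left(m \right)} = - \frac{\left(m + 14\right) \frac{1}{m + 0}}{3} = - \frac{\left(14 + m\right) \frac{1}{m}}{3} = - \frac{\frac{1}{m} \left(14 + m\right)}{3} = - \frac{14 + m}{3 m}$)
$\frac{\left(-124\right) s{\left(k{\left(-4 \right)} \right)}}{-74959} = \frac{\left(-124\right) \frac{-14 - \frac{1}{3} \left(-4\right) \left(4 - -4\right)}{3 \cdot \frac{1}{3} \left(-4\right) \left(4 - -4\right)}}{-74959} = - 124 \frac{-14 - \frac{1}{3} \left(-4\right) \left(4 + 4\right)}{3 \cdot \frac{1}{3} \left(-4\right) \left(4 + 4\right)} \left(- \frac{1}{74959}\right) = - 124 \frac{-14 - \frac{1}{3} \left(-4\right) 8}{3 \cdot \frac{1}{3} \left(-4\right) 8} \left(- \frac{1}{74959}\right) = - 124 \frac{-14 - - \frac{32}{3}}{3 \left(- \frac{32}{3}\right)} \left(- \frac{1}{74959}\right) = - 124 \cdot \frac{1}{3} \left(- \frac{3}{32}\right) \left(-14 + \frac{32}{3}\right) \left(- \frac{1}{74959}\right) = - 124 \cdot \frac{1}{3} \left(- \frac{3}{32}\right) \left(- \frac{10}{3}\right) \left(- \frac{1}{74959}\right) = \left(-124\right) \frac{5}{48} \left(- \frac{1}{74959}\right) = \left(- \frac{155}{12}\right) \left(- \frac{1}{74959}\right) = \frac{155}{899508}$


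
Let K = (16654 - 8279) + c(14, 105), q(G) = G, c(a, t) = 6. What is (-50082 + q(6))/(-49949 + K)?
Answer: 4173/3464 ≈ 1.2047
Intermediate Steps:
K = 8381 (K = (16654 - 8279) + 6 = 8375 + 6 = 8381)
(-50082 + q(6))/(-49949 + K) = (-50082 + 6)/(-49949 + 8381) = -50076/(-41568) = -50076*(-1/41568) = 4173/3464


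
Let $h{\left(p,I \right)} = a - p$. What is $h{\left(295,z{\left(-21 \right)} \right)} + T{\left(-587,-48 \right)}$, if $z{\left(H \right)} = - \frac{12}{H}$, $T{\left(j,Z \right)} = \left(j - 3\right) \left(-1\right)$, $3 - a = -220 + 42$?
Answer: $476$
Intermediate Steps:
$a = 181$ ($a = 3 - \left(-220 + 42\right) = 3 - -178 = 3 + 178 = 181$)
$T{\left(j,Z \right)} = 3 - j$ ($T{\left(j,Z \right)} = \left(-3 + j\right) \left(-1\right) = 3 - j$)
$h{\left(p,I \right)} = 181 - p$
$h{\left(295,z{\left(-21 \right)} \right)} + T{\left(-587,-48 \right)} = \left(181 - 295\right) + \left(3 - -587\right) = \left(181 - 295\right) + \left(3 + 587\right) = -114 + 590 = 476$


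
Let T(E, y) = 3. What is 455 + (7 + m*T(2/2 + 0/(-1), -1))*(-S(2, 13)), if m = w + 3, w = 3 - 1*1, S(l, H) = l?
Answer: 411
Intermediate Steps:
w = 2 (w = 3 - 1 = 2)
m = 5 (m = 2 + 3 = 5)
455 + (7 + m*T(2/2 + 0/(-1), -1))*(-S(2, 13)) = 455 + (7 + 5*3)*(-1*2) = 455 + (7 + 15)*(-2) = 455 + 22*(-2) = 455 - 44 = 411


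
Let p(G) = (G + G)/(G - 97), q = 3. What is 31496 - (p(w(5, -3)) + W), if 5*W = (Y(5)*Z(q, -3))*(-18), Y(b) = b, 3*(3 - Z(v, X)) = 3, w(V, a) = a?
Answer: 1576597/50 ≈ 31532.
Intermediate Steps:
p(G) = 2*G/(-97 + G) (p(G) = (2*G)/(-97 + G) = 2*G/(-97 + G))
Z(v, X) = 2 (Z(v, X) = 3 - 1/3*3 = 3 - 1 = 2)
W = -36 (W = ((5*2)*(-18))/5 = (10*(-18))/5 = (1/5)*(-180) = -36)
31496 - (p(w(5, -3)) + W) = 31496 - (2*(-3)/(-97 - 3) - 36) = 31496 - (2*(-3)/(-100) - 36) = 31496 - (2*(-3)*(-1/100) - 36) = 31496 - (3/50 - 36) = 31496 - 1*(-1797/50) = 31496 + 1797/50 = 1576597/50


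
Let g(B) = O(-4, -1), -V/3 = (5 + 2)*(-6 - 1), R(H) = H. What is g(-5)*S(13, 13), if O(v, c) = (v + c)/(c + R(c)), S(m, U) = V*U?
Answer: 9555/2 ≈ 4777.5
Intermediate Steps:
V = 147 (V = -3*(5 + 2)*(-6 - 1) = -21*(-7) = -3*(-49) = 147)
S(m, U) = 147*U
O(v, c) = (c + v)/(2*c) (O(v, c) = (v + c)/(c + c) = (c + v)/((2*c)) = (c + v)*(1/(2*c)) = (c + v)/(2*c))
g(B) = 5/2 (g(B) = (1/2)*(-1 - 4)/(-1) = (1/2)*(-1)*(-5) = 5/2)
g(-5)*S(13, 13) = 5*(147*13)/2 = (5/2)*1911 = 9555/2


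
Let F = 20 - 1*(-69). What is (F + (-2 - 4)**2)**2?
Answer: 15625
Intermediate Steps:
F = 89 (F = 20 + 69 = 89)
(F + (-2 - 4)**2)**2 = (89 + (-2 - 4)**2)**2 = (89 + (-6)**2)**2 = (89 + 36)**2 = 125**2 = 15625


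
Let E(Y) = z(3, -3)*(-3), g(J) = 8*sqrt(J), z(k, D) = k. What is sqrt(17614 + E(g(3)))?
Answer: sqrt(17605) ≈ 132.68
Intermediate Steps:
E(Y) = -9 (E(Y) = 3*(-3) = -9)
sqrt(17614 + E(g(3))) = sqrt(17614 - 9) = sqrt(17605)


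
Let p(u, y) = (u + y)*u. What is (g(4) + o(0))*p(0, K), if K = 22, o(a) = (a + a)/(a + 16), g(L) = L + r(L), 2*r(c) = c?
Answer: 0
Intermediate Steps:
r(c) = c/2
g(L) = 3*L/2 (g(L) = L + L/2 = 3*L/2)
o(a) = 2*a/(16 + a) (o(a) = (2*a)/(16 + a) = 2*a/(16 + a))
p(u, y) = u*(u + y)
(g(4) + o(0))*p(0, K) = ((3/2)*4 + 2*0/(16 + 0))*(0*(0 + 22)) = (6 + 2*0/16)*(0*22) = (6 + 2*0*(1/16))*0 = (6 + 0)*0 = 6*0 = 0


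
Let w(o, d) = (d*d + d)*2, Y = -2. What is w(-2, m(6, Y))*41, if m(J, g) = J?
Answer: 3444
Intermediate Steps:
w(o, d) = 2*d + 2*d² (w(o, d) = (d² + d)*2 = (d + d²)*2 = 2*d + 2*d²)
w(-2, m(6, Y))*41 = (2*6*(1 + 6))*41 = (2*6*7)*41 = 84*41 = 3444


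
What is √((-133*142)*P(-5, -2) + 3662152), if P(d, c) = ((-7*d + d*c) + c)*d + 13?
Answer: 2*√1869281 ≈ 2734.4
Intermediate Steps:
P(d, c) = 13 + d*(c - 7*d + c*d) (P(d, c) = ((-7*d + c*d) + c)*d + 13 = (c - 7*d + c*d)*d + 13 = d*(c - 7*d + c*d) + 13 = 13 + d*(c - 7*d + c*d))
√((-133*142)*P(-5, -2) + 3662152) = √((-133*142)*(13 - 7*(-5)² - 2*(-5) - 2*(-5)²) + 3662152) = √(-18886*(13 - 7*25 + 10 - 2*25) + 3662152) = √(-18886*(13 - 175 + 10 - 50) + 3662152) = √(-18886*(-202) + 3662152) = √(3814972 + 3662152) = √7477124 = 2*√1869281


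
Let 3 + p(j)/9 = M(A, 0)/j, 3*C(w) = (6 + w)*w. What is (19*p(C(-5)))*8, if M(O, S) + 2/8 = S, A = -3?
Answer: -19494/5 ≈ -3898.8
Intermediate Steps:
M(O, S) = -¼ + S
C(w) = w*(6 + w)/3 (C(w) = ((6 + w)*w)/3 = (w*(6 + w))/3 = w*(6 + w)/3)
p(j) = -27 - 9/(4*j) (p(j) = -27 + 9*((-¼ + 0)/j) = -27 + 9*(-1/(4*j)) = -27 - 9/(4*j))
(19*p(C(-5)))*8 = (19*(-27 - 9*(-3/(5*(6 - 5)))/4))*8 = (19*(-27 - 9/(4*((⅓)*(-5)*1))))*8 = (19*(-27 - 9/(4*(-5/3))))*8 = (19*(-27 - 9/4*(-⅗)))*8 = (19*(-27 + 27/20))*8 = (19*(-513/20))*8 = -9747/20*8 = -19494/5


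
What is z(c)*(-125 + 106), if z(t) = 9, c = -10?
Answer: -171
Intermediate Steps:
z(c)*(-125 + 106) = 9*(-125 + 106) = 9*(-19) = -171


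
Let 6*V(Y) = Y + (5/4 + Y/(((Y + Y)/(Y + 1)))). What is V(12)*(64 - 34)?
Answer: 395/4 ≈ 98.750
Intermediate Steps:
V(Y) = 7/24 + Y/4 (V(Y) = (Y + (5/4 + Y/(((Y + Y)/(Y + 1)))))/6 = (Y + (5*(¼) + Y/(((2*Y)/(1 + Y)))))/6 = (Y + (5/4 + Y/((2*Y/(1 + Y)))))/6 = (Y + (5/4 + Y*((1 + Y)/(2*Y))))/6 = (Y + (5/4 + (½ + Y/2)))/6 = (Y + (7/4 + Y/2))/6 = (7/4 + 3*Y/2)/6 = 7/24 + Y/4)
V(12)*(64 - 34) = (7/24 + (¼)*12)*(64 - 34) = (7/24 + 3)*30 = (79/24)*30 = 395/4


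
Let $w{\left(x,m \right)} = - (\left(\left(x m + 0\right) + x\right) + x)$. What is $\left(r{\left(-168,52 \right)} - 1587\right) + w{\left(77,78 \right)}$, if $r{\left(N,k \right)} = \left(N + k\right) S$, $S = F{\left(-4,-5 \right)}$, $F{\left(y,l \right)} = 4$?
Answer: $-8211$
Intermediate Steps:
$w{\left(x,m \right)} = - 2 x - m x$ ($w{\left(x,m \right)} = - (\left(\left(m x + 0\right) + x\right) + x) = - (\left(m x + x\right) + x) = - (\left(x + m x\right) + x) = - (2 x + m x) = - 2 x - m x$)
$S = 4$
$r{\left(N,k \right)} = 4 N + 4 k$ ($r{\left(N,k \right)} = \left(N + k\right) 4 = 4 N + 4 k$)
$\left(r{\left(-168,52 \right)} - 1587\right) + w{\left(77,78 \right)} = \left(\left(4 \left(-168\right) + 4 \cdot 52\right) - 1587\right) - 77 \left(2 + 78\right) = \left(\left(-672 + 208\right) - 1587\right) - 77 \cdot 80 = \left(-464 - 1587\right) - 6160 = -2051 - 6160 = -8211$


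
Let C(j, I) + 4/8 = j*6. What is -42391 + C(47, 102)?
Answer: -84219/2 ≈ -42110.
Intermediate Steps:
C(j, I) = -½ + 6*j (C(j, I) = -½ + j*6 = -½ + 6*j)
-42391 + C(47, 102) = -42391 + (-½ + 6*47) = -42391 + (-½ + 282) = -42391 + 563/2 = -84219/2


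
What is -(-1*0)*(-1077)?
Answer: 0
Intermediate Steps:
-(-1*0)*(-1077) = -0*(-1077) = -1*0 = 0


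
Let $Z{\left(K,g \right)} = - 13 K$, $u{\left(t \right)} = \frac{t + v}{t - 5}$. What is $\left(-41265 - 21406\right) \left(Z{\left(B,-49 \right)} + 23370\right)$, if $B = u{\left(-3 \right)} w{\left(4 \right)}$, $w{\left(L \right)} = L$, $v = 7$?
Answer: $-1466250716$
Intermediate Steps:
$u{\left(t \right)} = \frac{7 + t}{-5 + t}$ ($u{\left(t \right)} = \frac{t + 7}{t - 5} = \frac{7 + t}{-5 + t}$)
$B = -2$ ($B = \frac{7 - 3}{-5 - 3} \cdot 4 = \frac{1}{-8} \cdot 4 \cdot 4 = \left(- \frac{1}{8}\right) 4 \cdot 4 = \left(- \frac{1}{2}\right) 4 = -2$)
$\left(-41265 - 21406\right) \left(Z{\left(B,-49 \right)} + 23370\right) = \left(-41265 - 21406\right) \left(\left(-13\right) \left(-2\right) + 23370\right) = - 62671 \left(26 + 23370\right) = \left(-62671\right) 23396 = -1466250716$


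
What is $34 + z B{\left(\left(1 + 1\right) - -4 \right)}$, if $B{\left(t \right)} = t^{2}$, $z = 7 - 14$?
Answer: $-218$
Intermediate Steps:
$z = -7$
$34 + z B{\left(\left(1 + 1\right) - -4 \right)} = 34 - 7 \left(\left(1 + 1\right) - -4\right)^{2} = 34 - 7 \left(2 + 4\right)^{2} = 34 - 7 \cdot 6^{2} = 34 - 252 = -218$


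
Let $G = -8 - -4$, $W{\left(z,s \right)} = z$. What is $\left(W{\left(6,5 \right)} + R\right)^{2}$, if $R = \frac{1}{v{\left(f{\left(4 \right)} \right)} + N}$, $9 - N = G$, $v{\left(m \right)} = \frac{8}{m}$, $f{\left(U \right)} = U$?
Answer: $\frac{8281}{225} \approx 36.804$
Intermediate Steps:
$G = -4$ ($G = -8 + 4 = -4$)
$N = 13$ ($N = 9 - -4 = 9 + 4 = 13$)
$R = \frac{1}{15}$ ($R = \frac{1}{\frac{8}{4} + 13} = \frac{1}{8 \cdot \frac{1}{4} + 13} = \frac{1}{2 + 13} = \frac{1}{15} \approx 0.066667$)
$\left(W{\left(6,5 \right)} + R\right)^{2} = \left(6 + \frac{1}{15}\right)^{2} = \left(\frac{91}{15}\right)^{2} = \frac{8281}{225}$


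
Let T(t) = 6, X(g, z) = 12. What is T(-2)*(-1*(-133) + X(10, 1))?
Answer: 870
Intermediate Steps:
T(-2)*(-1*(-133) + X(10, 1)) = 6*(-1*(-133) + 12) = 6*(133 + 12) = 6*145 = 870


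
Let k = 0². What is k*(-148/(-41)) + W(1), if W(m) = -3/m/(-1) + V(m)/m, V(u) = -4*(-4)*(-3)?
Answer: -45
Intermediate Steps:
V(u) = -48 (V(u) = 16*(-3) = -48)
k = 0
W(m) = -45/m (W(m) = -3/m/(-1) - 48/m = -3/m*(-1) - 48/m = 3/m - 48/m = -45/m)
k*(-148/(-41)) + W(1) = 0*(-148/(-41)) - 45/1 = 0*(-148*(-1/41)) - 45*1 = 0*(148/41) - 45 = 0 - 45 = -45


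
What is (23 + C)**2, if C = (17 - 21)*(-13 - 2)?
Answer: 6889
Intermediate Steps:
C = 60 (C = -4*(-15) = 60)
(23 + C)**2 = (23 + 60)**2 = 83**2 = 6889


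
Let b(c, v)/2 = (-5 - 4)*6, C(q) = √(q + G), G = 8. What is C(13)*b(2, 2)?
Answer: -108*√21 ≈ -494.92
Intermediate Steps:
C(q) = √(8 + q) (C(q) = √(q + 8) = √(8 + q))
b(c, v) = -108 (b(c, v) = 2*((-5 - 4)*6) = 2*(-9*6) = 2*(-54) = -108)
C(13)*b(2, 2) = √(8 + 13)*(-108) = √21*(-108) = -108*√21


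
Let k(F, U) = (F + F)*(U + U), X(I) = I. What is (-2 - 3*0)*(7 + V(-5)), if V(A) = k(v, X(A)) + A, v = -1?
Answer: -44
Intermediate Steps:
k(F, U) = 4*F*U (k(F, U) = (2*F)*(2*U) = 4*F*U)
V(A) = -3*A (V(A) = 4*(-1)*A + A = -4*A + A = -3*A)
(-2 - 3*0)*(7 + V(-5)) = (-2 - 3*0)*(7 - 3*(-5)) = (-2 + 0)*(7 + 15) = -2*22 = -44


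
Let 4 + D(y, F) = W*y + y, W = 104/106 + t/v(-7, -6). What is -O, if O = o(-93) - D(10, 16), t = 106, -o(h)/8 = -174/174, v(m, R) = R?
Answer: -26848/159 ≈ -168.86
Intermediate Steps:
o(h) = 8 (o(h) = -(-1392)/174 = -8*(-1) = 8)
W = -2653/159 (W = 104/106 + 106/(-6) = 104*(1/106) + 106*(-1/6) = 52/53 - 53/3 = -2653/159 ≈ -16.686)
D(y, F) = -4 - 2494*y/159 (D(y, F) = -4 + (-2653*y/159 + y) = -4 - 2494*y/159)
O = 26848/159 (O = 8 - (-4 - 2494/159*10) = 8 - (-4 - 24940/159) = 8 - 1*(-25576/159) = 8 + 25576/159 = 26848/159 ≈ 168.86)
-O = -1*26848/159 = -26848/159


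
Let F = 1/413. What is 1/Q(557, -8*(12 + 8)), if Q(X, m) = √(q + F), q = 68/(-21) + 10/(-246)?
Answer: -I*√939408974/55478 ≈ -0.55247*I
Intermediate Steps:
q = -941/287 (q = 68*(-1/21) + 10*(-1/246) = -68/21 - 5/123 = -941/287 ≈ -3.2787)
F = 1/413 ≈ 0.0024213
Q(X, m) = I*√939408974/16933 (Q(X, m) = √(-941/287 + 1/413) = √(-55478/16933) = I*√939408974/16933)
1/Q(557, -8*(12 + 8)) = 1/(I*√939408974/16933) = -I*√939408974/55478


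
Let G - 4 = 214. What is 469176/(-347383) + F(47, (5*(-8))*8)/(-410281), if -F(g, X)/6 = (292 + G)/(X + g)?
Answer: -17517308190156/12969742660693 ≈ -1.3506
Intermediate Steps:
G = 218 (G = 4 + 214 = 218)
F(g, X) = -3060/(X + g) (F(g, X) = -6*(292 + 218)/(X + g) = -3060/(X + g))
469176/(-347383) + F(47, (5*(-8))*8)/(-410281) = 469176/(-347383) - 3060/((5*(-8))*8 + 47)/(-410281) = 469176*(-1/347383) - 3060/(-40*8 + 47)*(-1/410281) = -469176/347383 - 3060/(-320 + 47)*(-1/410281) = -469176/347383 - 3060/(-273)*(-1/410281) = -469176/347383 - 3060*(-1/273)*(-1/410281) = -469176/347383 + (1020/91)*(-1/410281) = -469176/347383 - 1020/37335571 = -17517308190156/12969742660693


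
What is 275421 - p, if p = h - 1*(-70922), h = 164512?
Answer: 39987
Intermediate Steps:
p = 235434 (p = 164512 - 1*(-70922) = 164512 + 70922 = 235434)
275421 - p = 275421 - 1*235434 = 275421 - 235434 = 39987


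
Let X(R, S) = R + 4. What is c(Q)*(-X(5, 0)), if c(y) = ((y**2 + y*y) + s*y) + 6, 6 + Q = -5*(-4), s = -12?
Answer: -2070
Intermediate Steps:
X(R, S) = 4 + R
Q = 14 (Q = -6 - 5*(-4) = -6 + 20 = 14)
c(y) = 6 - 12*y + 2*y**2 (c(y) = ((y**2 + y*y) - 12*y) + 6 = ((y**2 + y**2) - 12*y) + 6 = (2*y**2 - 12*y) + 6 = (-12*y + 2*y**2) + 6 = 6 - 12*y + 2*y**2)
c(Q)*(-X(5, 0)) = (6 - 12*14 + 2*14**2)*(-(4 + 5)) = (6 - 168 + 2*196)*(-1*9) = (6 - 168 + 392)*(-9) = 230*(-9) = -2070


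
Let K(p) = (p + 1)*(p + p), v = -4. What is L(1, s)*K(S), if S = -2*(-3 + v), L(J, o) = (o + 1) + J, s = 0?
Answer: 840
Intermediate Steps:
L(J, o) = 1 + J + o (L(J, o) = (1 + o) + J = 1 + J + o)
S = 14 (S = -2*(-3 - 4) = -2*(-7) = 14)
K(p) = 2*p*(1 + p) (K(p) = (1 + p)*(2*p) = 2*p*(1 + p))
L(1, s)*K(S) = (1 + 1 + 0)*(2*14*(1 + 14)) = 2*(2*14*15) = 2*420 = 840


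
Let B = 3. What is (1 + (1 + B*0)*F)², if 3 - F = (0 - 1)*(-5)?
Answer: 1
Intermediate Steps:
F = -2 (F = 3 - (0 - 1)*(-5) = 3 - (-1)*(-5) = 3 - 1*5 = 3 - 5 = -2)
(1 + (1 + B*0)*F)² = (1 + (1 + 3*0)*(-2))² = (1 + (1 + 0)*(-2))² = (1 + 1*(-2))² = (1 - 2)² = (-1)² = 1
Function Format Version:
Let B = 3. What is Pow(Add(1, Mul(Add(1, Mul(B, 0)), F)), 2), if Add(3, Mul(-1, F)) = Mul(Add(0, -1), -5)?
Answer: 1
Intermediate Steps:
F = -2 (F = Add(3, Mul(-1, Mul(Add(0, -1), -5))) = Add(3, Mul(-1, Mul(-1, -5))) = Add(3, Mul(-1, 5)) = Add(3, -5) = -2)
Pow(Add(1, Mul(Add(1, Mul(B, 0)), F)), 2) = Pow(Add(1, Mul(Add(1, Mul(3, 0)), -2)), 2) = Pow(Add(1, Mul(Add(1, 0), -2)), 2) = Pow(Add(1, Mul(1, -2)), 2) = Pow(Add(1, -2), 2) = Pow(-1, 2) = 1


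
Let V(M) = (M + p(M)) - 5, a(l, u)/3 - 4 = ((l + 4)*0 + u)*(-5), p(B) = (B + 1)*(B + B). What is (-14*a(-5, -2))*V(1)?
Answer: 0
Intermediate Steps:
p(B) = 2*B*(1 + B) (p(B) = (1 + B)*(2*B) = 2*B*(1 + B))
a(l, u) = 12 - 15*u (a(l, u) = 12 + 3*(((l + 4)*0 + u)*(-5)) = 12 + 3*(((4 + l)*0 + u)*(-5)) = 12 + 3*((0 + u)*(-5)) = 12 + 3*(u*(-5)) = 12 + 3*(-5*u) = 12 - 15*u)
V(M) = -5 + M + 2*M*(1 + M) (V(M) = (M + 2*M*(1 + M)) - 5 = -5 + M + 2*M*(1 + M))
(-14*a(-5, -2))*V(1) = (-14*(12 - 15*(-2)))*(-5 + 1 + 2*1*(1 + 1)) = (-14*(12 + 30))*(-5 + 1 + 2*1*2) = (-14*42)*(-5 + 1 + 4) = -588*0 = 0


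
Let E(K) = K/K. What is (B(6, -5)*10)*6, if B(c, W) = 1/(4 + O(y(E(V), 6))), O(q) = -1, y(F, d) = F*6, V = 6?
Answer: 20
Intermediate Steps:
E(K) = 1
y(F, d) = 6*F
B(c, W) = 1/3 (B(c, W) = 1/(4 - 1) = 1/3)
(B(6, -5)*10)*6 = ((1/3)*10)*6 = (10/3)*6 = 20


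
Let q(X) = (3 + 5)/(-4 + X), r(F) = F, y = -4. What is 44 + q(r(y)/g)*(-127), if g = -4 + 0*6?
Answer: 1148/3 ≈ 382.67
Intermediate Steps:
g = -4 (g = -4 + 0 = -4)
q(X) = 8/(-4 + X)
44 + q(r(y)/g)*(-127) = 44 + (8/(-4 - 4/(-4)))*(-127) = 44 + (8/(-4 - 4*(-¼)))*(-127) = 44 + (8/(-4 + 1))*(-127) = 44 + (8/(-3))*(-127) = 44 + (8*(-⅓))*(-127) = 44 - 8/3*(-127) = 44 + 1016/3 = 1148/3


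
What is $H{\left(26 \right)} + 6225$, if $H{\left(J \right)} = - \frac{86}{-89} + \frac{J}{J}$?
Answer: $\frac{554200}{89} \approx 6227.0$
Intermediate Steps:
$H{\left(J \right)} = \frac{175}{89}$ ($H{\left(J \right)} = \left(-86\right) \left(- \frac{1}{89}\right) + 1 = \frac{86}{89} + 1 = \frac{175}{89}$)
$H{\left(26 \right)} + 6225 = \frac{175}{89} + 6225 = \frac{554200}{89}$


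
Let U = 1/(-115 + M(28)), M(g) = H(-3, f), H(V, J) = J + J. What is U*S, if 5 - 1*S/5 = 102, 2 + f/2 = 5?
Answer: 485/103 ≈ 4.7087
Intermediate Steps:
f = 6 (f = -4 + 2*5 = -4 + 10 = 6)
H(V, J) = 2*J
M(g) = 12 (M(g) = 2*6 = 12)
S = -485 (S = 25 - 5*102 = 25 - 510 = -485)
U = -1/103 (U = 1/(-115 + 12) = 1/(-103) = -1/103 ≈ -0.0097087)
U*S = -1/103*(-485) = 485/103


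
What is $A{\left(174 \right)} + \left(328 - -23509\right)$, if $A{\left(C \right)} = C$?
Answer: $24011$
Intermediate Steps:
$A{\left(174 \right)} + \left(328 - -23509\right) = 174 + \left(328 - -23509\right) = 174 + \left(328 + 23509\right) = 174 + 23837 = 24011$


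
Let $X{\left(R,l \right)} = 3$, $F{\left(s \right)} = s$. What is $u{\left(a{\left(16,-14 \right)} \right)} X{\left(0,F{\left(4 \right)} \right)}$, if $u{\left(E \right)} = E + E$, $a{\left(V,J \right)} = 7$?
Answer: $42$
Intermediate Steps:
$u{\left(E \right)} = 2 E$
$u{\left(a{\left(16,-14 \right)} \right)} X{\left(0,F{\left(4 \right)} \right)} = 2 \cdot 7 \cdot 3 = 14 \cdot 3 = 42$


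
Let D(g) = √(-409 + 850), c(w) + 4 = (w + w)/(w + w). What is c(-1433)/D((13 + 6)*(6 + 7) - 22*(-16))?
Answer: -⅐ ≈ -0.14286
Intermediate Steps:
c(w) = -3 (c(w) = -4 + (w + w)/(w + w) = -4 + (2*w)/((2*w)) = -4 + (2*w)*(1/(2*w)) = -4 + 1 = -3)
D(g) = 21 (D(g) = √441 = 21)
c(-1433)/D((13 + 6)*(6 + 7) - 22*(-16)) = -3/21 = -3*1/21 = -⅐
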